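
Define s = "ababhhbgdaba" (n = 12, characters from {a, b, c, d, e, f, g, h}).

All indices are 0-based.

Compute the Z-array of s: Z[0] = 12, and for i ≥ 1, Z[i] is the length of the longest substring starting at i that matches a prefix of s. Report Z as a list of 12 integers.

[12, 0, 2, 0, 0, 0, 0, 0, 0, 3, 0, 1]

Z[0]=12
i=1: outside box; Z[1]=0
i=2: outside box; Z[2]=2 grow→box=[2,4)
i=3: min(r-i=1, Z[1]=0)=0; Z[3]=0
i=4: outside box; Z[4]=0
i=5: outside box; Z[5]=0
i=6: outside box; Z[6]=0
i=7: outside box; Z[7]=0
i=8: outside box; Z[8]=0
i=9: outside box; Z[9]=3 grow→box=[9,12)
i=10: min(r-i=2, Z[1]=0)=0; Z[10]=0
i=11: min(r-i=1, Z[2]=2)=1; Z[11]=1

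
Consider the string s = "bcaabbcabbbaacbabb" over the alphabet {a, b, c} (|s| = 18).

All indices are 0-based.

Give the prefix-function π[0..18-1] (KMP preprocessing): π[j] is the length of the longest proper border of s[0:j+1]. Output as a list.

π[0] = 0
j=1 s[j]='c': π[1]=0 (border '')
j=2 s[j]='a': π[2]=0 (border '')
j=3 s[j]='a': π[3]=0 (border '')
j=4 s[j]='b': π[4]=1 (border 'b')
j=5 s[j]='b': k: 1→0; π[5]=1 (border 'b')
j=6 s[j]='c': π[6]=2 (border 'bc')
j=7 s[j]='a': π[7]=3 (border 'bca')
j=8 s[j]='b': k: 3→0; π[8]=1 (border 'b')
j=9 s[j]='b': k: 1→0; π[9]=1 (border 'b')
j=10 s[j]='b': k: 1→0; π[10]=1 (border 'b')
j=11 s[j]='a': k: 1→0; π[11]=0 (border '')
j=12 s[j]='a': π[12]=0 (border '')
j=13 s[j]='c': π[13]=0 (border '')
j=14 s[j]='b': π[14]=1 (border 'b')
j=15 s[j]='a': k: 1→0; π[15]=0 (border '')
j=16 s[j]='b': π[16]=1 (border 'b')
j=17 s[j]='b': k: 1→0; π[17]=1 (border 'b')

[0, 0, 0, 0, 1, 1, 2, 3, 1, 1, 1, 0, 0, 0, 1, 0, 1, 1]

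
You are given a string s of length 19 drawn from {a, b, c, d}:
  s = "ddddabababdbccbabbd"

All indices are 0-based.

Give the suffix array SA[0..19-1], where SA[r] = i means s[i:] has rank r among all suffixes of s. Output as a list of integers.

rank | idx | suffix
   0 |   4 | abababdbccbabbd
   1 |   6 | ababdbccbabbd
   2 |  15 | abbd
   3 |   8 | abdbccbabbd
   4 |   5 | bababdbccbabbd
   5 |  14 | babbd
   6 |   7 | babdbccbabbd
   7 |  16 | bbd
   8 |  11 | bccbabbd
   9 |  17 | bd
  10 |   9 | bdbccbabbd
  11 |  13 | cbabbd
  12 |  12 | ccbabbd
  13 |  18 | d
  14 |   3 | dabababdbccbabbd
  15 |  10 | dbccbabbd
  16 |   2 | ddabababdbccbabbd
  17 |   1 | dddabababdbccbabbd
  18 |   0 | ddddabababdbccbabbd

[4, 6, 15, 8, 5, 14, 7, 16, 11, 17, 9, 13, 12, 18, 3, 10, 2, 1, 0]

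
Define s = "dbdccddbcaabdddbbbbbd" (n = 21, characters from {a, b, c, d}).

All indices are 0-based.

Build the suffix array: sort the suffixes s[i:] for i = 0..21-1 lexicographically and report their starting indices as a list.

[9, 10, 15, 16, 17, 18, 7, 19, 1, 11, 8, 3, 4, 20, 14, 6, 0, 2, 13, 5, 12]

rank→(start, suffix):
  0 → (9, 'aabdddbbbbbd')
  1 → (10, 'abdddbbbbbd')
  2 → (15, 'bbbbbd')
  3 → (16, 'bbbbd')
  4 → (17, 'bbbd')
  5 → (18, 'bbd')
  6 → (7, 'bcaabdddbbbbbd')
  7 → (19, 'bd')
  8 → (1, 'bdccddbcaabdddbbbbbd')
  9 → (11, 'bdddbbbbbd')
  10 → (8, 'caabdddbbbbbd')
  11 → (3, 'ccddbcaabdddbbbbbd')
  12 → (4, 'cddbcaabdddbbbbbd')
  13 → (20, 'd')
  14 → (14, 'dbbbbbd')
  15 → (6, 'dbcaabdddbbbbbd')
  16 → (0, 'dbdccddbcaabdddbbbbbd')
  17 → (2, 'dccddbcaabdddbbbbbd')
  18 → (13, 'ddbbbbbd')
  19 → (5, 'ddbcaabdddbbbbbd')
  20 → (12, 'dddbbbbbd')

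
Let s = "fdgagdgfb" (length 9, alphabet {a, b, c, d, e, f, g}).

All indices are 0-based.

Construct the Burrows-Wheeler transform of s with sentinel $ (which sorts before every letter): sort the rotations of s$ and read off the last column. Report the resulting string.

rank  rotation    last
    0  $fdgagdgfb  b
    1  agdgfb$fdg  g
    2  b$fdgagdgf  f
    3  dgagdgfb$f  f
    4  dgfb$fdgag  g
    5  fb$fdgagdg  g
    6  fdgagdgfb$  $
    7  gagdgfb$fd  d
    8  gdgfb$fdga  a
    9  gfb$fdgagd  d

bgffgg$dad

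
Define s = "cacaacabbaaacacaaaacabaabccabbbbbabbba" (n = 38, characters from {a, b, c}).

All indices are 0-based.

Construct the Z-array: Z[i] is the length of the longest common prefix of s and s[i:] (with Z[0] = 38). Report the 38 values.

Z[0]=38
i=1: fresh scan; Z[1]=0
i=2: fresh scan; Z[2]=2 extend→box=[2,4)
i=3: min(r-i=1, Z[1]=0)=0; Z[3]=0
i=4: fresh scan; Z[4]=0
i=5: fresh scan; Z[5]=2 extend→box=[5,7)
i=6: min(r-i=1, Z[1]=0)=0; Z[6]=0
i=7: fresh scan; Z[7]=0
i=8: fresh scan; Z[8]=0
i=9: fresh scan; Z[9]=0
i=10: fresh scan; Z[10]=0
i=11: fresh scan; Z[11]=0
i=12: fresh scan; Z[12]=5 extend→box=[12,17)
i=13: min(r-i=4, Z[1]=0)=0; Z[13]=0
i=14: min(r-i=3, Z[2]=2)=2; Z[14]=2
i=15: min(r-i=2, Z[3]=0)=0; Z[15]=0
i=16: min(r-i=1, Z[4]=0)=0; Z[16]=0
i=17: fresh scan; Z[17]=0
i=18: fresh scan; Z[18]=0
i=19: fresh scan; Z[19]=2 extend→box=[19,21)
i=20: min(r-i=1, Z[1]=0)=0; Z[20]=0
i=21: fresh scan; Z[21]=0
i=22: fresh scan; Z[22]=0
i=23: fresh scan; Z[23]=0
i=24: fresh scan; Z[24]=0
i=25: fresh scan; Z[25]=1 extend→box=[25,26)
i=26: fresh scan; Z[26]=2 extend→box=[26,28)
i=27: min(r-i=1, Z[1]=0)=0; Z[27]=0
i=28: fresh scan; Z[28]=0
i=29: fresh scan; Z[29]=0
i=30: fresh scan; Z[30]=0
i=31: fresh scan; Z[31]=0
i=32: fresh scan; Z[32]=0
i=33: fresh scan; Z[33]=0
i=34: fresh scan; Z[34]=0
i=35: fresh scan; Z[35]=0
i=36: fresh scan; Z[36]=0
i=37: fresh scan; Z[37]=0

[38, 0, 2, 0, 0, 2, 0, 0, 0, 0, 0, 0, 5, 0, 2, 0, 0, 0, 0, 2, 0, 0, 0, 0, 0, 1, 2, 0, 0, 0, 0, 0, 0, 0, 0, 0, 0, 0]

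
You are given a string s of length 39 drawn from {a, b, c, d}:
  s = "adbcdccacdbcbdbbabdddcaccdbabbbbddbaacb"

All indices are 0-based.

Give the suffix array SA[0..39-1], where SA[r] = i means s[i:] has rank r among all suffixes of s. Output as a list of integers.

[35, 27, 16, 36, 22, 7, 0, 38, 34, 26, 15, 14, 28, 29, 30, 10, 2, 12, 31, 17, 21, 6, 37, 11, 5, 23, 24, 8, 3, 33, 25, 13, 9, 1, 20, 4, 32, 19, 18]

rank→(start, suffix):
  0 → (35, 'aacb')
  1 → (27, 'abbbbddbaacb')
  2 → (16, 'abdddcaccdbabbbbddbaacb')
  3 → (36, 'acb')
  4 → (22, 'accdbabbbbddbaacb')
  5 → (7, 'acdbcbdbbabdddcaccdbabbbbddbaacb')
  6 → (0, 'adbcdccacdbcbdbbabdddcaccdbabbbbddbaacb')
  7 → (38, 'b')
  8 → (34, 'baacb')
  9 → (26, 'babbbbddbaacb')
  10 → (15, 'babdddcaccdbabbbbddbaacb')
  11 → (14, 'bbabdddcaccdbabbbbddbaacb')
  12 → (28, 'bbbbddbaacb')
  13 → (29, 'bbbddbaacb')
  14 → (30, 'bbddbaacb')
  15 → (10, 'bcbdbbabdddcaccdbabbbbddbaacb')
  16 → (2, 'bcdccacdbcbdbbabdddcaccdbabbbbddbaacb')
  17 → (12, 'bdbbabdddcaccdbabbbbddbaacb')
  18 → (31, 'bddbaacb')
  19 → (17, 'bdddcaccdbabbbbddbaacb')
  20 → (21, 'caccdbabbbbddbaacb')
  21 → (6, 'cacdbcbdbbabdddcaccdbabbbbddbaacb')
  22 → (37, 'cb')
  23 → (11, 'cbdbbabdddcaccdbabbbbddbaacb')
  24 → (5, 'ccacdbcbdbbabdddcaccdbabbbbddbaacb')
  25 → (23, 'ccdbabbbbddbaacb')
  26 → (24, 'cdbabbbbddbaacb')
  27 → (8, 'cdbcbdbbabdddcaccdbabbbbddbaacb')
  28 → (3, 'cdccacdbcbdbbabdddcaccdbabbbbddbaacb')
  29 → (33, 'dbaacb')
  30 → (25, 'dbabbbbddbaacb')
  31 → (13, 'dbbabdddcaccdbabbbbddbaacb')
  32 → (9, 'dbcbdbbabdddcaccdbabbbbddbaacb')
  33 → (1, 'dbcdccacdbcbdbbabdddcaccdbabbbbddbaacb')
  34 → (20, 'dcaccdbabbbbddbaacb')
  35 → (4, 'dccacdbcbdbbabdddcaccdbabbbbddbaacb')
  36 → (32, 'ddbaacb')
  37 → (19, 'ddcaccdbabbbbddbaacb')
  38 → (18, 'dddcaccdbabbbbddbaacb')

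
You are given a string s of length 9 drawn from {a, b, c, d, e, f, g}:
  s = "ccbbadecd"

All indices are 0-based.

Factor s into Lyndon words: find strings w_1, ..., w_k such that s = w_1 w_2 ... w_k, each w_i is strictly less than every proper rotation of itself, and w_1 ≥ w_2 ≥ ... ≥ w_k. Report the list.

emit factor 1: 'c' (i=0, period=1)
emit factor 2: 'c' (i=1, period=1)
emit factor 3: 'b' (i=2, period=1)
emit factor 4: 'b' (i=3, period=1)
emit factor 5: 'adecd' (i=4, period=5)

["c", "c", "b", "b", "adecd"]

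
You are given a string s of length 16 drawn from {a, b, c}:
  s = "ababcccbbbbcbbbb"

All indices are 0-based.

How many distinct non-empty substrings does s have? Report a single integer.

107

rank | idx | suffix
   0 |   0 | ababcccbbbbcbbbb
   1 |   2 | abcccbbbbcbbbb
   2 |  15 | b
   3 |   1 | babcccbbbbcbbbb
   4 |  14 | bb
   5 |  13 | bbb
   6 |  12 | bbbb
   7 |   7 | bbbbcbbbb
   8 |   8 | bbbcbbbb
   9 |   9 | bbcbbbb
  10 |  10 | bcbbbb
  11 |   3 | bcccbbbbcbbbb
  12 |  11 | cbbbb
  13 |   6 | cbbbbcbbbb
  14 |   5 | ccbbbbcbbbb
  15 |   4 | cccbbbbcbbbb

SA = [0, 2, 15, 1, 14, 13, 12, 7, 8, 9, 10, 3, 11, 6, 5, 4]
i: (SA[i-1],SA[i]) lcp shared
  1: (0,2) 2 'ab'
  2: (2,15) 0 ''
  3: (15,1) 1 'b'
  4: (1,14) 1 'b'
  5: (14,13) 2 'bb'
  6: (13,12) 3 'bbb'
  7: (12,7) 4 'bbbb'
  8: (7,8) 3 'bbb'
  9: (8,9) 2 'bb'
  10: (9,10) 1 'b'
  11: (10,3) 2 'bc'
  12: (3,11) 0 ''
  13: (11,6) 5 'cbbbb'
  14: (6,5) 1 'c'
  15: (5,4) 2 'cc'

n(n+1)/2 = 16·17/2 = 136
Σ LCP = 0 + 2 + 0 + 1 + 1 + 2 + 3 + 4 + 3 + 2 + 1 + 2 + 0 + 5 + 1 + 2 = 29
distinct = 136 − 29 = 107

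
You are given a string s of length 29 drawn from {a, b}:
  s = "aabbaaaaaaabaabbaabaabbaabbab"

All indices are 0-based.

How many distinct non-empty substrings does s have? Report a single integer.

318

rank | idx | suffix
   0 |   4 | aaaaaaabaabbaabaabbaabbab
   1 |   5 | aaaaaabaabbaabaabbaabbab
   2 |   6 | aaaaabaabbaabaabbaabbab
   3 |   7 | aaaabaabbaabaabbaabbab
   4 |   8 | aaabaabbaabaabbaabbab
   5 |   9 | aabaabbaabaabbaabbab
   6 |  16 | aabaabbaabbab
   7 |   0 | aabbaaaaaaabaabbaabaabbaabbab
   8 |  12 | aabbaabaabbaabbab
   9 |  19 | aabbaabbab
  10 |  23 | aabbab
  11 |  27 | ab
  12 |  10 | abaabbaabaabbaabbab
  13 |  17 | abaabbaabbab
  14 |   1 | abbaaaaaaabaabbaabaabbaabbab
  15 |  13 | abbaabaabbaabbab
  16 |  20 | abbaabbab
  17 |  24 | abbab
  18 |  28 | b
  19 |   3 | baaaaaaabaabbaabaabbaabbab
  20 |  15 | baabaabbaabbab
  21 |  11 | baabbaabaabbaabbab
  22 |  18 | baabbaabbab
  23 |  22 | baabbab
  24 |  26 | bab
  25 |   2 | bbaaaaaaabaabbaabaabbaabbab
  26 |  14 | bbaabaabbaabbab
  27 |  21 | bbaabbab
  28 |  25 | bbab

SA = [4, 5, 6, 7, 8, 9, 16, 0, 12, 19, 23, 27, 10, 17, 1, 13, 20, 24, 28, 3, 15, 11, 18, 22, 26, 2, 14, 21, 25]
i: (SA[i-1],SA[i]) lcp shared
  1: (4,5) 6 'aaaaaa'
  2: (5,6) 5 'aaaaa'
  3: (6,7) 4 'aaaa'
  4: (7,8) 3 'aaa'
  5: (8,9) 2 'aa'
  6: (9,16) 10 'aabaabbaab'
  7: (16,0) 3 'aab'
  8: (0,12) 6 'aabbaa'
  9: (12,19) 7 'aabbaab'
  10: (19,23) 5 'aabba'
  11: (23,27) 1 'a'
  12: (27,10) 2 'ab'
  13: (10,17) 9 'abaabbaab'
  14: (17,1) 2 'ab'
  15: (1,13) 5 'abbaa'
  16: (13,20) 6 'abbaab'
  17: (20,24) 4 'abba'
  18: (24,28) 0 ''
  19: (28,3) 1 'b'
  20: (3,15) 3 'baa'
  21: (15,11) 4 'baab'
  22: (11,18) 8 'baabbaab'
  23: (18,22) 6 'baabba'
  24: (22,26) 2 'ba'
  25: (26,2) 1 'b'
  26: (2,14) 4 'bbaa'
  27: (14,21) 5 'bbaab'
  28: (21,25) 3 'bba'

n(n+1)/2 = 29·30/2 = 435
Σ LCP = 0 + 6 + 5 + 4 + 3 + 2 + 10 + 3 + 6 + 7 + 5 + 1 + 2 + 9 + 2 + 5 + 6 + 4 + 0 + 1 + 3 + 4 + 8 + 6 + 2 + 1 + 4 + 5 + 3 = 117
distinct = 435 − 117 = 318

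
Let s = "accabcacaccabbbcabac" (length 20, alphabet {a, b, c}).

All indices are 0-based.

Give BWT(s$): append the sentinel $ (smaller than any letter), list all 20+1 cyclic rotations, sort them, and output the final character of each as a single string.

rank  rotation               last
    0  $accabcacaccabbbcabac  c
    1  abac$accabcacaccabbbc  c
    2  abbbcabac$accabcacacc  c
    3  abcacaccabbbcabac$acc  c
    4  ac$accabcacaccabbbcab  b
    5  acaccabbbcabac$accabc  c
    6  accabbbcabac$accabcac  c
    7  accabcacaccabbbcabac$  $
    8  bac$accabcacaccabbbca  a
    9  bbbcabac$accabcacacca  a
   10  bbcabac$accabcacaccab  b
   11  bcabac$accabcacaccabb  b
   12  bcacaccabbbcabac$acca  a
   13  c$accabcacaccabbbcaba  a
   14  cabac$accabcacaccabbb  b
   15  cabbbcabac$accabcacac  c
   16  cabcacaccabbbcabac$ac  c
   17  cacaccabbbcabac$accab  b
   18  caccabbbcabac$accabca  a
   19  ccabbbcabac$accabcaca  a
   20  ccabcacaccabbbcabac$a  a

ccccbcc$aabbaabccbaaa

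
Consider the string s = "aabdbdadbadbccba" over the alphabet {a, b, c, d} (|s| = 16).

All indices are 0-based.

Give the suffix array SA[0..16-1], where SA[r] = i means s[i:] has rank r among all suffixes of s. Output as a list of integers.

[15, 0, 1, 6, 9, 14, 8, 11, 4, 2, 13, 12, 5, 7, 10, 3]

rank | idx | suffix
   0 |  15 | a
   1 |   0 | aabdbdadbadbccba
   2 |   1 | abdbdadbadbccba
   3 |   6 | adbadbccba
   4 |   9 | adbccba
   5 |  14 | ba
   6 |   8 | badbccba
   7 |  11 | bccba
   8 |   4 | bdadbadbccba
   9 |   2 | bdbdadbadbccba
  10 |  13 | cba
  11 |  12 | ccba
  12 |   5 | dadbadbccba
  13 |   7 | dbadbccba
  14 |  10 | dbccba
  15 |   3 | dbdadbadbccba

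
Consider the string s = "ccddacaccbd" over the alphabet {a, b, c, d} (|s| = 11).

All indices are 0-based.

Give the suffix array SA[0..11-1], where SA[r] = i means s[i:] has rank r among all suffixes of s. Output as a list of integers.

sorted suffixes:
  #0 SA[0]=4  'acaccbd'
  #1 SA[1]=6  'accbd'
  #2 SA[2]=9  'bd'
  #3 SA[3]=5  'caccbd'
  #4 SA[4]=8  'cbd'
  #5 SA[5]=7  'ccbd'
  #6 SA[6]=0  'ccddacaccbd'
  #7 SA[7]=1  'cddacaccbd'
  #8 SA[8]=10  'd'
  #9 SA[9]=3  'dacaccbd'
  #10 SA[10]=2  'ddacaccbd'

[4, 6, 9, 5, 8, 7, 0, 1, 10, 3, 2]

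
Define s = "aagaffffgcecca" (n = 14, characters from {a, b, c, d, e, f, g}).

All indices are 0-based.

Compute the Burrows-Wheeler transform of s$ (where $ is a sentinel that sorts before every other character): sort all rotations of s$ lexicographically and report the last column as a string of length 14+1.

rank  rotation         last
    0  $aagaffffgcecca  a
    1  a$aagaffffgcecc  c
    2  aagaffffgcecca$  $
    3  affffgcecca$aag  g
    4  agaffffgcecca$a  a
    5  ca$aagaffffgcec  c
    6  cca$aagaffffgce  e
    7  cecca$aagaffffg  g
    8  ecca$aagaffffgc  c
    9  ffffgcecca$aaga  a
   10  fffgcecca$aagaf  f
   11  ffgcecca$aagaff  f
   12  fgcecca$aagafff  f
   13  gaffffgcecca$aa  a
   14  gcecca$aagaffff  f

ac$gacegcafffaf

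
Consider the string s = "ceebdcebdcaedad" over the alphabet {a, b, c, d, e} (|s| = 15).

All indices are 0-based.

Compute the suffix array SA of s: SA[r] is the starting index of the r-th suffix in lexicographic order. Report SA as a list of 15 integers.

rank | idx | suffix
   0 |  13 | ad
   1 |  10 | aedad
   2 |   7 | bdcaedad
   3 |   3 | bdcebdcaedad
   4 |   9 | caedad
   5 |   5 | cebdcaedad
   6 |   0 | ceebdcebdcaedad
   7 |  14 | d
   8 |  12 | dad
   9 |   8 | dcaedad
  10 |   4 | dcebdcaedad
  11 |   6 | ebdcaedad
  12 |   2 | ebdcebdcaedad
  13 |  11 | edad
  14 |   1 | eebdcebdcaedad

[13, 10, 7, 3, 9, 5, 0, 14, 12, 8, 4, 6, 2, 11, 1]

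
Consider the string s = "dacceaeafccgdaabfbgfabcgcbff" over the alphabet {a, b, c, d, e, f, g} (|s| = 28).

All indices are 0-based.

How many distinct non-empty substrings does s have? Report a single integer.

379

rank→(start, suffix):
  0 → (13, 'aabfbgfabcgcbff')
  1 → (20, 'abcgcbff')
  2 → (14, 'abfbgfabcgcbff')
  3 → (1, 'acceaeafccgdaabfbgfabcgcbff')
  4 → (5, 'aeafccgdaabfbgfabcgcbff')
  5 → (7, 'afccgdaabfbgfabcgcbff')
  6 → (21, 'bcgcbff')
  7 → (15, 'bfbgfabcgcbff')
  8 → (25, 'bff')
  9 → (17, 'bgfabcgcbff')
  10 → (24, 'cbff')
  11 → (2, 'cceaeafccgdaabfbgfabcgcbff')
  12 → (9, 'ccgdaabfbgfabcgcbff')
  13 → (3, 'ceaeafccgdaabfbgfabcgcbff')
  14 → (22, 'cgcbff')
  15 → (10, 'cgdaabfbgfabcgcbff')
  16 → (12, 'daabfbgfabcgcbff')
  17 → (0, 'dacceaeafccgdaabfbgfabcgcbff')
  18 → (4, 'eaeafccgdaabfbgfabcgcbff')
  19 → (6, 'eafccgdaabfbgfabcgcbff')
  20 → (27, 'f')
  21 → (19, 'fabcgcbff')
  22 → (16, 'fbgfabcgcbff')
  23 → (8, 'fccgdaabfbgfabcgcbff')
  24 → (26, 'ff')
  25 → (23, 'gcbff')
  26 → (11, 'gdaabfbgfabcgcbff')
  27 → (18, 'gfabcgcbff')

SA = [13, 20, 14, 1, 5, 7, 21, 15, 25, 17, 24, 2, 9, 3, 22, 10, 12, 0, 4, 6, 27, 19, 16, 8, 26, 23, 11, 18]
rank  pair      lcp
   1  s[13:],s[20:]  1  'a'
   2  s[20:],s[14:]  2  'ab'
   3  s[14:],s[1:]  1  'a'
   4  s[1:],s[5:]  1  'a'
   5  s[5:],s[7:]  1  'a'
   6  s[7:],s[21:]  0  ''
   7  s[21:],s[15:]  1  'b'
   8  s[15:],s[25:]  2  'bf'
   9  s[25:],s[17:]  1  'b'
  10  s[17:],s[24:]  0  ''
  11  s[24:],s[2:]  1  'c'
  12  s[2:],s[9:]  2  'cc'
  13  s[9:],s[3:]  1  'c'
  14  s[3:],s[22:]  1  'c'
  15  s[22:],s[10:]  2  'cg'
  16  s[10:],s[12:]  0  ''
  17  s[12:],s[0:]  2  'da'
  18  s[0:],s[4:]  0  ''
  19  s[4:],s[6:]  2  'ea'
  20  s[6:],s[27:]  0  ''
  21  s[27:],s[19:]  1  'f'
  22  s[19:],s[16:]  1  'f'
  23  s[16:],s[8:]  1  'f'
  24  s[8:],s[26:]  1  'f'
  25  s[26:],s[23:]  0  ''
  26  s[23:],s[11:]  1  'g'
  27  s[11:],s[18:]  1  'g'

n(n+1)/2 = 28·29/2 = 406
Σ LCP = 0 + 1 + 2 + 1 + 1 + 1 + 0 + 1 + 2 + 1 + 0 + 1 + 2 + 1 + 1 + 2 + 0 + 2 + 0 + 2 + 0 + 1 + 1 + 1 + 1 + 0 + 1 + 1 = 27
distinct = 406 − 27 = 379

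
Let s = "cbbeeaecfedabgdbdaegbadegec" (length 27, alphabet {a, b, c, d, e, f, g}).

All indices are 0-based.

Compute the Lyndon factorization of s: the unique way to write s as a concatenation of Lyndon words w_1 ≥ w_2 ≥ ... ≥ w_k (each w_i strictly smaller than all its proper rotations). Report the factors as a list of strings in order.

["c", "bbee", "aecfed", "abgdbdaegbadegec"]

emit factor 1: 'c' (i=0, period=1)
emit factor 2: 'bbee' (i=1, period=4)
emit factor 3: 'aecfed' (i=5, period=6)
emit factor 4: 'abgdbdaegbadegec' (i=11, period=16)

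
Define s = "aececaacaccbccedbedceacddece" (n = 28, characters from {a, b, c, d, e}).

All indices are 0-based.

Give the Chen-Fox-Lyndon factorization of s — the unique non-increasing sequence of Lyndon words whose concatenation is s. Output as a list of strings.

["aecec", "aacaccbccedbedceacddece"]

emit factor 1: 'aecec' (i=0, period=5)
emit factor 2: 'aacaccbccedbedceacddece' (i=5, period=23)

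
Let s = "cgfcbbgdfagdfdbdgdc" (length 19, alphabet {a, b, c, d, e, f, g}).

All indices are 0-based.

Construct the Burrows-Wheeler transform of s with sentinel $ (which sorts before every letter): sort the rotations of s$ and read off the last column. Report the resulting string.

cfcdbdf$fgggbdgddbac

rank  rotation              last
    0  $cgfcbbgdfagdfdbdgdc  c
    1  agdfdbdgdc$cgfcbbgdf  f
    2  bbgdfagdfdbdgdc$cgfc  c
    3  bdgdc$cgfcbbgdfagdfd  d
    4  bgdfagdfdbdgdc$cgfcb  b
    5  c$cgfcbbgdfagdfdbdgd  d
    6  cbbgdfagdfdbdgdc$cgf  f
    7  cgfcbbgdfagdfdbdgdc$  $
    8  dbdgdc$cgfcbbgdfagdf  f
    9  dc$cgfcbbgdfagdfdbdg  g
   10  dfagdfdbdgdc$cgfcbbg  g
   11  dfdbdgdc$cgfcbbgdfag  g
   12  dgdc$cgfcbbgdfagdfdb  b
   13  fagdfdbdgdc$cgfcbbgd  d
   14  fcbbgdfagdfdbdgdc$cg  g
   15  fdbdgdc$cgfcbbgdfagd  d
   16  gdc$cgfcbbgdfagdfdbd  d
   17  gdfagdfdbdgdc$cgfcbb  b
   18  gdfdbdgdc$cgfcbbgdfa  a
   19  gfcbbgdfagdfdbdgdc$c  c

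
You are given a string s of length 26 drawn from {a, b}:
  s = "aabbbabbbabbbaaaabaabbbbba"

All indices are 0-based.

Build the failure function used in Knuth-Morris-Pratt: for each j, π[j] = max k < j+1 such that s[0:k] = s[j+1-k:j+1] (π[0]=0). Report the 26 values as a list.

π[0] = 0
j=1 s[j]='a': π[1]=1 (border 'a')
j=2 s[j]='b': k: 1→0; π[2]=0 (border '')
j=3 s[j]='b': π[3]=0 (border '')
j=4 s[j]='b': π[4]=0 (border '')
j=5 s[j]='a': π[5]=1 (border 'a')
j=6 s[j]='b': k: 1→0; π[6]=0 (border '')
j=7 s[j]='b': π[7]=0 (border '')
j=8 s[j]='b': π[8]=0 (border '')
j=9 s[j]='a': π[9]=1 (border 'a')
j=10 s[j]='b': k: 1→0; π[10]=0 (border '')
j=11 s[j]='b': π[11]=0 (border '')
j=12 s[j]='b': π[12]=0 (border '')
j=13 s[j]='a': π[13]=1 (border 'a')
j=14 s[j]='a': π[14]=2 (border 'aa')
j=15 s[j]='a': k: 2→1; π[15]=2 (border 'aa')
j=16 s[j]='a': k: 2→1; π[16]=2 (border 'aa')
j=17 s[j]='b': π[17]=3 (border 'aab')
j=18 s[j]='a': k: 3→0; π[18]=1 (border 'a')
j=19 s[j]='a': π[19]=2 (border 'aa')
j=20 s[j]='b': π[20]=3 (border 'aab')
j=21 s[j]='b': π[21]=4 (border 'aabb')
j=22 s[j]='b': π[22]=5 (border 'aabbb')
j=23 s[j]='b': k: 5→0; π[23]=0 (border '')
j=24 s[j]='b': π[24]=0 (border '')
j=25 s[j]='a': π[25]=1 (border 'a')

[0, 1, 0, 0, 0, 1, 0, 0, 0, 1, 0, 0, 0, 1, 2, 2, 2, 3, 1, 2, 3, 4, 5, 0, 0, 1]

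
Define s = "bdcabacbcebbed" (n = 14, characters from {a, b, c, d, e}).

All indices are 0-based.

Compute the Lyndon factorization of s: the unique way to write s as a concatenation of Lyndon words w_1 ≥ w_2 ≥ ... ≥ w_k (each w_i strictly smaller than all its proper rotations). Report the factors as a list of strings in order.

["bdc", "abacbcebbed"]

emit factor 1: 'bdc' (i=0, period=3)
emit factor 2: 'abacbcebbed' (i=3, period=11)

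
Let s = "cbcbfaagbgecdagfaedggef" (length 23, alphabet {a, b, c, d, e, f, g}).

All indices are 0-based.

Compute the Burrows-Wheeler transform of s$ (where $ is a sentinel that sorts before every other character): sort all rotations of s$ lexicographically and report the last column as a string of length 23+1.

fffadccg$becegagebgabgad

rank  rotation                  last
    0  $cbcbfaagbgecdagfaedggef  f
    1  aagbgecdagfaedggef$cbcbf  f
    2  aedggef$cbcbfaagbgecdagf  f
    3  agbgecdagfaedggef$cbcbfa  a
    4  agfaedggef$cbcbfaagbgecd  d
    5  bcbfaagbgecdagfaedggef$c  c
    6  bfaagbgecdagfaedggef$cbc  c
    7  bgecdagfaedggef$cbcbfaag  g
    8  cbcbfaagbgecdagfaedggef$  $
    9  cbfaagbgecdagfaedggef$cb  b
   10  cdagfaedggef$cbcbfaagbge  e
   11  dagfaedggef$cbcbfaagbgec  c
   12  dggef$cbcbfaagbgecdagfae  e
   13  ecdagfaedggef$cbcbfaagbg  g
   14  edggef$cbcbfaagbgecdagfa  a
   15  ef$cbcbfaagbgecdagfaedgg  g
   16  f$cbcbfaagbgecdagfaedgge  e
   17  faagbgecdagfaedggef$cbcb  b
   18  faedggef$cbcbfaagbgecdag  g
   19  gbgecdagfaedggef$cbcbfaa  a
   20  gecdagfaedggef$cbcbfaagb  b
   21  gef$cbcbfaagbgecdagfaedg  g
   22  gfaedggef$cbcbfaagbgecda  a
   23  ggef$cbcbfaagbgecdagfaed  d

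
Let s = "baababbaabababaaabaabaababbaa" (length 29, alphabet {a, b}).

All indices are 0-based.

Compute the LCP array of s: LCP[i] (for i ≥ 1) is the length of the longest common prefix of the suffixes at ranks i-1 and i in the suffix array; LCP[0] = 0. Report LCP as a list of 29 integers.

rank→(start, suffix):
  0 → (28, 'a')
  1 → (27, 'aa')
  2 → (14, 'aaabaabaababbaa')
  3 → (15, 'aabaabaababbaa')
  4 → (18, 'aabaababbaa')
  5 → (7, 'aabababaaabaabaababbaa')
  6 → (21, 'aababbaa')
  7 → (1, 'aababbaabababaaabaabaababbaa')
  8 → (12, 'abaaabaabaababbaa')
  9 → (16, 'abaabaababbaa')
  10 → (19, 'abaababbaa')
  11 → (10, 'ababaaabaabaababbaa')
  12 → (8, 'abababaaabaabaababbaa')
  13 → (22, 'ababbaa')
  14 → (2, 'ababbaabababaaabaabaababbaa')
  15 → (24, 'abbaa')
  16 → (4, 'abbaabababaaabaabaababbaa')
  17 → (26, 'baa')
  18 → (13, 'baaabaabaababbaa')
  19 → (17, 'baabaababbaa')
  20 → (6, 'baabababaaabaabaababbaa')
  21 → (20, 'baababbaa')
  22 → (0, 'baababbaabababaaabaabaababbaa')
  23 → (11, 'babaaabaabaababbaa')
  24 → (9, 'bababaaabaabaababbaa')
  25 → (23, 'babbaa')
  26 → (3, 'babbaabababaaabaabaababbaa')
  27 → (25, 'bbaa')
  28 → (5, 'bbaabababaaabaabaababbaa')

SA = [28, 27, 14, 15, 18, 7, 21, 1, 12, 16, 19, 10, 8, 22, 2, 24, 4, 26, 13, 17, 6, 20, 0, 11, 9, 23, 3, 25, 5]
i: (SA[i-1],SA[i]) lcp shared
  1: (28,27) 1 'a'
  2: (27,14) 2 'aa'
  3: (14,15) 2 'aa'
  4: (15,18) 7 'aabaaba'
  5: (18,7) 4 'aaba'
  6: (7,21) 5 'aabab'
  7: (21,1) 8 'aababbaa'
  8: (1,12) 1 'a'
  9: (12,16) 4 'abaa'
  10: (16,19) 6 'abaaba'
  11: (19,10) 3 'aba'
  12: (10,8) 5 'ababa'
  13: (8,22) 4 'abab'
  14: (22,2) 7 'ababbaa'
  15: (2,24) 2 'ab'
  16: (24,4) 5 'abbaa'
  17: (4,26) 0 ''
  18: (26,13) 3 'baa'
  19: (13,17) 3 'baa'
  20: (17,6) 5 'baaba'
  21: (6,20) 6 'baabab'
  22: (20,0) 9 'baababbaa'
  23: (0,11) 2 'ba'
  24: (11,9) 4 'baba'
  25: (9,23) 3 'bab'
  26: (23,3) 6 'babbaa'
  27: (3,25) 1 'b'
  28: (25,5) 4 'bbaa'

[0, 1, 2, 2, 7, 4, 5, 8, 1, 4, 6, 3, 5, 4, 7, 2, 5, 0, 3, 3, 5, 6, 9, 2, 4, 3, 6, 1, 4]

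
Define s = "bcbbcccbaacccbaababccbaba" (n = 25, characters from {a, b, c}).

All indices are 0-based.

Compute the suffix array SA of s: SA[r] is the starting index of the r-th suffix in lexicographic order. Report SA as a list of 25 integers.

[24, 14, 8, 22, 15, 17, 9, 23, 13, 7, 21, 16, 2, 0, 18, 3, 12, 6, 20, 1, 11, 5, 19, 10, 4]

sorted suffixes:
  #0 SA[0]=24  'a'
  #1 SA[1]=14  'aababccbaba'
  #2 SA[2]=8  'aacccbaababccbaba'
  #3 SA[3]=22  'aba'
  #4 SA[4]=15  'ababccbaba'
  #5 SA[5]=17  'abccbaba'
  #6 SA[6]=9  'acccbaababccbaba'
  #7 SA[7]=23  'ba'
  #8 SA[8]=13  'baababccbaba'
  #9 SA[9]=7  'baacccbaababccbaba'
  #10 SA[10]=21  'baba'
  #11 SA[11]=16  'babccbaba'
  #12 SA[12]=2  'bbcccbaacccbaababccbaba'
  #13 SA[13]=0  'bcbbcccbaacccbaababccbaba'
  #14 SA[14]=18  'bccbaba'
  #15 SA[15]=3  'bcccbaacccbaababccbaba'
  #16 SA[16]=12  'cbaababccbaba'
  #17 SA[17]=6  'cbaacccbaababccbaba'
  #18 SA[18]=20  'cbaba'
  #19 SA[19]=1  'cbbcccbaacccbaababccbaba'
  #20 SA[20]=11  'ccbaababccbaba'
  #21 SA[21]=5  'ccbaacccbaababccbaba'
  #22 SA[22]=19  'ccbaba'
  #23 SA[23]=10  'cccbaababccbaba'
  #24 SA[24]=4  'cccbaacccbaababccbaba'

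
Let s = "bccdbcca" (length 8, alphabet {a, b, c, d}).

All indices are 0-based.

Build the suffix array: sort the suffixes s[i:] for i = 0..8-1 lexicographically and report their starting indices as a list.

[7, 4, 0, 6, 5, 1, 2, 3]

rank→(start, suffix):
  0 → (7, 'a')
  1 → (4, 'bcca')
  2 → (0, 'bccdbcca')
  3 → (6, 'ca')
  4 → (5, 'cca')
  5 → (1, 'ccdbcca')
  6 → (2, 'cdbcca')
  7 → (3, 'dbcca')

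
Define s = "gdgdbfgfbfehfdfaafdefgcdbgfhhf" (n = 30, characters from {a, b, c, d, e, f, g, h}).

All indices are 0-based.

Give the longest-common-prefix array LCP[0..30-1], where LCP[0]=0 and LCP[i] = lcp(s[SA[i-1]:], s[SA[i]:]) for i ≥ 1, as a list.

rank→(start, suffix):
  0 → (15, 'aafdefgcdbgfhhf')
  1 → (16, 'afdefgcdbgfhhf')
  2 → (8, 'bfehfdfaafdefgcdbgfhhf')
  3 → (4, 'bfgfbfehfdfaafdefgcdbgfhhf')
  4 → (24, 'bgfhhf')
  5 → (22, 'cdbgfhhf')
  6 → (3, 'dbfgfbfehfdfaafdefgcdbgfhhf')
  7 → (23, 'dbgfhhf')
  8 → (18, 'defgcdbgfhhf')
  9 → (13, 'dfaafdefgcdbgfhhf')
  10 → (1, 'dgdbfgfbfehfdfaafdefgcdbgfhhf')
  11 → (19, 'efgcdbgfhhf')
  12 → (10, 'ehfdfaafdefgcdbgfhhf')
  13 → (29, 'f')
  14 → (14, 'faafdefgcdbgfhhf')
  15 → (7, 'fbfehfdfaafdefgcdbgfhhf')
  16 → (17, 'fdefgcdbgfhhf')
  17 → (12, 'fdfaafdefgcdbgfhhf')
  18 → (9, 'fehfdfaafdefgcdbgfhhf')
  19 → (20, 'fgcdbgfhhf')
  20 → (5, 'fgfbfehfdfaafdefgcdbgfhhf')
  21 → (26, 'fhhf')
  22 → (21, 'gcdbgfhhf')
  23 → (2, 'gdbfgfbfehfdfaafdefgcdbgfhhf')
  24 → (0, 'gdgdbfgfbfehfdfaafdefgcdbgfhhf')
  25 → (6, 'gfbfehfdfaafdefgcdbgfhhf')
  26 → (25, 'gfhhf')
  27 → (28, 'hf')
  28 → (11, 'hfdfaafdefgcdbgfhhf')
  29 → (27, 'hhf')

SA = [15, 16, 8, 4, 24, 22, 3, 23, 18, 13, 1, 19, 10, 29, 14, 7, 17, 12, 9, 20, 5, 26, 21, 2, 0, 6, 25, 28, 11, 27]
rank  pair      lcp
   1  s[15:],s[16:]  1  'a'
   2  s[16:],s[8:]  0  ''
   3  s[8:],s[4:]  2  'bf'
   4  s[4:],s[24:]  1  'b'
   5  s[24:],s[22:]  0  ''
   6  s[22:],s[3:]  0  ''
   7  s[3:],s[23:]  2  'db'
   8  s[23:],s[18:]  1  'd'
   9  s[18:],s[13:]  1  'd'
  10  s[13:],s[1:]  1  'd'
  11  s[1:],s[19:]  0  ''
  12  s[19:],s[10:]  1  'e'
  13  s[10:],s[29:]  0  ''
  14  s[29:],s[14:]  1  'f'
  15  s[14:],s[7:]  1  'f'
  16  s[7:],s[17:]  1  'f'
  17  s[17:],s[12:]  2  'fd'
  18  s[12:],s[9:]  1  'f'
  19  s[9:],s[20:]  1  'f'
  20  s[20:],s[5:]  2  'fg'
  21  s[5:],s[26:]  1  'f'
  22  s[26:],s[21:]  0  ''
  23  s[21:],s[2:]  1  'g'
  24  s[2:],s[0:]  2  'gd'
  25  s[0:],s[6:]  1  'g'
  26  s[6:],s[25:]  2  'gf'
  27  s[25:],s[28:]  0  ''
  28  s[28:],s[11:]  2  'hf'
  29  s[11:],s[27:]  1  'h'

[0, 1, 0, 2, 1, 0, 0, 2, 1, 1, 1, 0, 1, 0, 1, 1, 1, 2, 1, 1, 2, 1, 0, 1, 2, 1, 2, 0, 2, 1]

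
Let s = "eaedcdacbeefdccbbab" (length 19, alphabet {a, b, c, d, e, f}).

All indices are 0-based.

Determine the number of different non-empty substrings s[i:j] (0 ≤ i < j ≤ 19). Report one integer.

175

rank | idx | suffix
   0 |  17 | ab
   1 |   6 | acbeefdccbbab
   2 |   1 | aedcdacbeefdccbbab
   3 |  18 | b
   4 |  16 | bab
   5 |  15 | bbab
   6 |   8 | beefdccbbab
   7 |  14 | cbbab
   8 |   7 | cbeefdccbbab
   9 |  13 | ccbbab
  10 |   4 | cdacbeefdccbbab
  11 |   5 | dacbeefdccbbab
  12 |  12 | dccbbab
  13 |   3 | dcdacbeefdccbbab
  14 |   0 | eaedcdacbeefdccbbab
  15 |   2 | edcdacbeefdccbbab
  16 |   9 | eefdccbbab
  17 |  10 | efdccbbab
  18 |  11 | fdccbbab

SA = [17, 6, 1, 18, 16, 15, 8, 14, 7, 13, 4, 5, 12, 3, 0, 2, 9, 10, 11]
rank  pair      lcp
   1  s[17:],s[6:]  1  'a'
   2  s[6:],s[1:]  1  'a'
   3  s[1:],s[18:]  0  ''
   4  s[18:],s[16:]  1  'b'
   5  s[16:],s[15:]  1  'b'
   6  s[15:],s[8:]  1  'b'
   7  s[8:],s[14:]  0  ''
   8  s[14:],s[7:]  2  'cb'
   9  s[7:],s[13:]  1  'c'
  10  s[13:],s[4:]  1  'c'
  11  s[4:],s[5:]  0  ''
  12  s[5:],s[12:]  1  'd'
  13  s[12:],s[3:]  2  'dc'
  14  s[3:],s[0:]  0  ''
  15  s[0:],s[2:]  1  'e'
  16  s[2:],s[9:]  1  'e'
  17  s[9:],s[10:]  1  'e'
  18  s[10:],s[11:]  0  ''

n(n+1)/2 = 19·20/2 = 190
Σ LCP = 0 + 1 + 1 + 0 + 1 + 1 + 1 + 0 + 2 + 1 + 1 + 0 + 1 + 2 + 0 + 1 + 1 + 1 + 0 = 15
distinct = 190 − 15 = 175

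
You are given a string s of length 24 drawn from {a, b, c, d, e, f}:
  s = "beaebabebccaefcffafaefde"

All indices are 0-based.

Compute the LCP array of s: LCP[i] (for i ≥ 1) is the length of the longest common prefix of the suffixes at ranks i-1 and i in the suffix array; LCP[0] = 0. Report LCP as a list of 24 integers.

[0, 1, 2, 3, 1, 0, 1, 1, 2, 0, 1, 1, 0, 0, 1, 1, 2, 1, 2, 0, 2, 1, 1, 1]

rank | idx | suffix
   0 |   5 | abebccaefcffafaefde
   1 |   2 | aebabebccaefcffafaefde
   2 |  11 | aefcffafaefde
   3 |  19 | aefde
   4 |  17 | afaefde
   5 |   4 | babebccaefcffafaefde
   6 |   8 | bccaefcffafaefde
   7 |   0 | beaebabebccaefcffafaefde
   8 |   6 | bebccaefcffafaefde
   9 |  10 | caefcffafaefde
  10 |   9 | ccaefcffafaefde
  11 |  14 | cffafaefde
  12 |  22 | de
  13 |  23 | e
  14 |   1 | eaebabebccaefcffafaefde
  15 |   3 | ebabebccaefcffafaefde
  16 |   7 | ebccaefcffafaefde
  17 |  12 | efcffafaefde
  18 |  20 | efde
  19 |  18 | faefde
  20 |  16 | fafaefde
  21 |  13 | fcffafaefde
  22 |  21 | fde
  23 |  15 | ffafaefde

SA = [5, 2, 11, 19, 17, 4, 8, 0, 6, 10, 9, 14, 22, 23, 1, 3, 7, 12, 20, 18, 16, 13, 21, 15]
i: (SA[i-1],SA[i]) lcp shared
  1: (5,2) 1 'a'
  2: (2,11) 2 'ae'
  3: (11,19) 3 'aef'
  4: (19,17) 1 'a'
  5: (17,4) 0 ''
  6: (4,8) 1 'b'
  7: (8,0) 1 'b'
  8: (0,6) 2 'be'
  9: (6,10) 0 ''
  10: (10,9) 1 'c'
  11: (9,14) 1 'c'
  12: (14,22) 0 ''
  13: (22,23) 0 ''
  14: (23,1) 1 'e'
  15: (1,3) 1 'e'
  16: (3,7) 2 'eb'
  17: (7,12) 1 'e'
  18: (12,20) 2 'ef'
  19: (20,18) 0 ''
  20: (18,16) 2 'fa'
  21: (16,13) 1 'f'
  22: (13,21) 1 'f'
  23: (21,15) 1 'f'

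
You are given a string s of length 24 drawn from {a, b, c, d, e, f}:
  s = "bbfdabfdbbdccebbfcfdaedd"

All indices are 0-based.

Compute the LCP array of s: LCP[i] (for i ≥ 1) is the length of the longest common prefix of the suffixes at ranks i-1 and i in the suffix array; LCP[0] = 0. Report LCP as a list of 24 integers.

[0, 1, 0, 2, 3, 1, 1, 2, 3, 0, 1, 1, 0, 1, 2, 1, 1, 1, 0, 1, 0, 1, 3, 2]

rank→(start, suffix):
  0 → (4, 'abfdbbdccebbfcfdaedd')
  1 → (20, 'aedd')
  2 → (8, 'bbdccebbfcfdaedd')
  3 → (14, 'bbfcfdaedd')
  4 → (0, 'bbfdabfdbbdccebbfcfdaedd')
  5 → (9, 'bdccebbfcfdaedd')
  6 → (15, 'bfcfdaedd')
  7 → (1, 'bfdabfdbbdccebbfcfdaedd')
  8 → (5, 'bfdbbdccebbfcfdaedd')
  9 → (11, 'ccebbfcfdaedd')
  10 → (12, 'cebbfcfdaedd')
  11 → (17, 'cfdaedd')
  12 → (23, 'd')
  13 → (3, 'dabfdbbdccebbfcfdaedd')
  14 → (19, 'daedd')
  15 → (7, 'dbbdccebbfcfdaedd')
  16 → (10, 'dccebbfcfdaedd')
  17 → (22, 'dd')
  18 → (13, 'ebbfcfdaedd')
  19 → (21, 'edd')
  20 → (16, 'fcfdaedd')
  21 → (2, 'fdabfdbbdccebbfcfdaedd')
  22 → (18, 'fdaedd')
  23 → (6, 'fdbbdccebbfcfdaedd')

SA = [4, 20, 8, 14, 0, 9, 15, 1, 5, 11, 12, 17, 23, 3, 19, 7, 10, 22, 13, 21, 16, 2, 18, 6]
rank  pair      lcp
   1  s[4:],s[20:]  1  'a'
   2  s[20:],s[8:]  0  ''
   3  s[8:],s[14:]  2  'bb'
   4  s[14:],s[0:]  3  'bbf'
   5  s[0:],s[9:]  1  'b'
   6  s[9:],s[15:]  1  'b'
   7  s[15:],s[1:]  2  'bf'
   8  s[1:],s[5:]  3  'bfd'
   9  s[5:],s[11:]  0  ''
  10  s[11:],s[12:]  1  'c'
  11  s[12:],s[17:]  1  'c'
  12  s[17:],s[23:]  0  ''
  13  s[23:],s[3:]  1  'd'
  14  s[3:],s[19:]  2  'da'
  15  s[19:],s[7:]  1  'd'
  16  s[7:],s[10:]  1  'd'
  17  s[10:],s[22:]  1  'd'
  18  s[22:],s[13:]  0  ''
  19  s[13:],s[21:]  1  'e'
  20  s[21:],s[16:]  0  ''
  21  s[16:],s[2:]  1  'f'
  22  s[2:],s[18:]  3  'fda'
  23  s[18:],s[6:]  2  'fd'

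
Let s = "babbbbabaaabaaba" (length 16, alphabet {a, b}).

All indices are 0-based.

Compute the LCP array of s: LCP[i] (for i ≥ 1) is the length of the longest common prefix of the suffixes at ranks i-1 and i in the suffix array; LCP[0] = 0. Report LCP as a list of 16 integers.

[0, 1, 2, 4, 1, 3, 4, 2, 0, 2, 3, 2, 3, 1, 2, 3]

rank | idx | suffix
   0 |  15 | a
   1 |   8 | aaabaaba
   2 |  12 | aaba
   3 |   9 | aabaaba
   4 |  13 | aba
   5 |   6 | abaaabaaba
   6 |  10 | abaaba
   7 |   1 | abbbbabaaabaaba
   8 |  14 | ba
   9 |   7 | baaabaaba
  10 |  11 | baaba
  11 |   5 | babaaabaaba
  12 |   0 | babbbbabaaabaaba
  13 |   4 | bbabaaabaaba
  14 |   3 | bbbabaaabaaba
  15 |   2 | bbbbabaaabaaba

SA = [15, 8, 12, 9, 13, 6, 10, 1, 14, 7, 11, 5, 0, 4, 3, 2]
i: (SA[i-1],SA[i]) lcp shared
  1: (15,8) 1 'a'
  2: (8,12) 2 'aa'
  3: (12,9) 4 'aaba'
  4: (9,13) 1 'a'
  5: (13,6) 3 'aba'
  6: (6,10) 4 'abaa'
  7: (10,1) 2 'ab'
  8: (1,14) 0 ''
  9: (14,7) 2 'ba'
  10: (7,11) 3 'baa'
  11: (11,5) 2 'ba'
  12: (5,0) 3 'bab'
  13: (0,4) 1 'b'
  14: (4,3) 2 'bb'
  15: (3,2) 3 'bbb'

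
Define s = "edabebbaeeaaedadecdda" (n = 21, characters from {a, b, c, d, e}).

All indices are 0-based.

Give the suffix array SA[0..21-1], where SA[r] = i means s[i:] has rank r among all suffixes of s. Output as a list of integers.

sorted suffixes:
  #0 SA[0]=20  'a'
  #1 SA[1]=10  'aaedadecdda'
  #2 SA[2]=2  'abebbaeeaaedadecdda'
  #3 SA[3]=14  'adecdda'
  #4 SA[4]=11  'aedadecdda'
  #5 SA[5]=7  'aeeaaedadecdda'
  #6 SA[6]=6  'baeeaaedadecdda'
  #7 SA[7]=5  'bbaeeaaedadecdda'
  #8 SA[8]=3  'bebbaeeaaedadecdda'
  #9 SA[9]=17  'cdda'
  #10 SA[10]=19  'da'
  #11 SA[11]=1  'dabebbaeeaaedadecdda'
  #12 SA[12]=13  'dadecdda'
  #13 SA[13]=18  'dda'
  #14 SA[14]=15  'decdda'
  #15 SA[15]=9  'eaaedadecdda'
  #16 SA[16]=4  'ebbaeeaaedadecdda'
  #17 SA[17]=16  'ecdda'
  #18 SA[18]=0  'edabebbaeeaaedadecdda'
  #19 SA[19]=12  'edadecdda'
  #20 SA[20]=8  'eeaaedadecdda'

[20, 10, 2, 14, 11, 7, 6, 5, 3, 17, 19, 1, 13, 18, 15, 9, 4, 16, 0, 12, 8]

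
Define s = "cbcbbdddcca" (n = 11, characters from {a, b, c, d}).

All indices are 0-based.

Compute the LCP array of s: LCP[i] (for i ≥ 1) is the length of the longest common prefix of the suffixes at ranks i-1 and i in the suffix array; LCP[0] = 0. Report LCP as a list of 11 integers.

[0, 0, 1, 1, 0, 1, 2, 1, 0, 1, 2]

sorted suffixes:
  #0 SA[0]=10  'a'
  #1 SA[1]=3  'bbdddcca'
  #2 SA[2]=1  'bcbbdddcca'
  #3 SA[3]=4  'bdddcca'
  #4 SA[4]=9  'ca'
  #5 SA[5]=2  'cbbdddcca'
  #6 SA[6]=0  'cbcbbdddcca'
  #7 SA[7]=8  'cca'
  #8 SA[8]=7  'dcca'
  #9 SA[9]=6  'ddcca'
  #10 SA[10]=5  'dddcca'

SA = [10, 3, 1, 4, 9, 2, 0, 8, 7, 6, 5]
[i] adj suffixes → lcp
  [1] 10/3 → 0 ('')
  [2] 3/1 → 1 ('b')
  [3] 1/4 → 1 ('b')
  [4] 4/9 → 0 ('')
  [5] 9/2 → 1 ('c')
  [6] 2/0 → 2 ('cb')
  [7] 0/8 → 1 ('c')
  [8] 8/7 → 0 ('')
  [9] 7/6 → 1 ('d')
  [10] 6/5 → 2 ('dd')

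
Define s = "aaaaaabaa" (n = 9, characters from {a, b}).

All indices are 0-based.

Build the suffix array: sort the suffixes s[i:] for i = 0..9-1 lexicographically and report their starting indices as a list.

sorted suffixes:
  #0 SA[0]=8  'a'
  #1 SA[1]=7  'aa'
  #2 SA[2]=0  'aaaaaabaa'
  #3 SA[3]=1  'aaaaabaa'
  #4 SA[4]=2  'aaaabaa'
  #5 SA[5]=3  'aaabaa'
  #6 SA[6]=4  'aabaa'
  #7 SA[7]=5  'abaa'
  #8 SA[8]=6  'baa'

[8, 7, 0, 1, 2, 3, 4, 5, 6]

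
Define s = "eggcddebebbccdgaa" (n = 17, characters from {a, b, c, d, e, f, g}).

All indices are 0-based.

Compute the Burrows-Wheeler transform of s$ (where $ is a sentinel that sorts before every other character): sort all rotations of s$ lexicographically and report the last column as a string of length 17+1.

aagebebgccdcbd$dge

rank  rotation            last
    0  $eggcddebebbccdgaa  a
    1  a$eggcddebebbccdga  a
    2  aa$eggcddebebbccdg  g
    3  bbccdgaa$eggcddebe  e
    4  bccdgaa$eggcddebeb  b
    5  bebbccdgaa$eggcdde  e
    6  ccdgaa$eggcddebebb  b
    7  cddebebbccdgaa$egg  g
    8  cdgaa$eggcddebebbc  c
    9  ddebebbccdgaa$eggc  c
   10  debebbccdgaa$eggcd  d
   11  dgaa$eggcddebebbcc  c
   12  ebbccdgaa$eggcddeb  b
   13  ebebbccdgaa$eggcdd  d
   14  eggcddebebbccdgaa$  $
   15  gaa$eggcddebebbccd  d
   16  gcddebebbccdgaa$eg  g
   17  ggcddebebbccdgaa$e  e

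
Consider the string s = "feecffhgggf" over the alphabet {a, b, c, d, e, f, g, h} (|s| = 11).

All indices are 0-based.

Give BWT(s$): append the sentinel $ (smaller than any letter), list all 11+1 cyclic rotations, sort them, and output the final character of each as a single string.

feefg$cfgghf

rank  rotation      last
    0  $feecffhgggf  f
    1  cffhgggf$fee  e
    2  ecffhgggf$fe  e
    3  eecffhgggf$f  f
    4  f$feecffhggg  g
    5  feecffhgggf$  $
    6  ffhgggf$feec  c
    7  fhgggf$feecf  f
    8  gf$feecffhgg  g
    9  ggf$feecffhg  g
   10  gggf$feecffh  h
   11  hgggf$feecff  f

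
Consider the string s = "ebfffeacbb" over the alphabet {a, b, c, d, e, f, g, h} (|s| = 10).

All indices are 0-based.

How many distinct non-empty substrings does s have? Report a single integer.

49

sorted suffixes:
  #0 SA[0]=6  'acbb'
  #1 SA[1]=9  'b'
  #2 SA[2]=8  'bb'
  #3 SA[3]=1  'bfffeacbb'
  #4 SA[4]=7  'cbb'
  #5 SA[5]=5  'eacbb'
  #6 SA[6]=0  'ebfffeacbb'
  #7 SA[7]=4  'feacbb'
  #8 SA[8]=3  'ffeacbb'
  #9 SA[9]=2  'fffeacbb'

SA = [6, 9, 8, 1, 7, 5, 0, 4, 3, 2]
rank  pair      lcp
   1  s[6:],s[9:]  0  ''
   2  s[9:],s[8:]  1  'b'
   3  s[8:],s[1:]  1  'b'
   4  s[1:],s[7:]  0  ''
   5  s[7:],s[5:]  0  ''
   6  s[5:],s[0:]  1  'e'
   7  s[0:],s[4:]  0  ''
   8  s[4:],s[3:]  1  'f'
   9  s[3:],s[2:]  2  'ff'

n(n+1)/2 = 10·11/2 = 55
Σ LCP = 0 + 0 + 1 + 1 + 0 + 0 + 1 + 0 + 1 + 2 = 6
distinct = 55 − 6 = 49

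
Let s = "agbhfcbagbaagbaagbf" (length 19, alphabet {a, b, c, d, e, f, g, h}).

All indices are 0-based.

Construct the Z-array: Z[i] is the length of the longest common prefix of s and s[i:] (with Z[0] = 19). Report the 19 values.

Z[0]=19
i=1: outside box; Z[1]=0
i=2: outside box; Z[2]=0
i=3: outside box; Z[3]=0
i=4: outside box; Z[4]=0
i=5: outside box; Z[5]=0
i=6: outside box; Z[6]=0
i=7: outside box; Z[7]=3 extend→box=[7,10)
i=8: min(r-i=2, Z[1]=0)=0; Z[8]=0
i=9: min(r-i=1, Z[2]=0)=0; Z[9]=0
i=10: outside box; Z[10]=1 extend→box=[10,11)
i=11: outside box; Z[11]=3 extend→box=[11,14)
i=12: min(r-i=2, Z[1]=0)=0; Z[12]=0
i=13: min(r-i=1, Z[2]=0)=0; Z[13]=0
i=14: outside box; Z[14]=1 extend→box=[14,15)
i=15: outside box; Z[15]=3 extend→box=[15,18)
i=16: min(r-i=2, Z[1]=0)=0; Z[16]=0
i=17: min(r-i=1, Z[2]=0)=0; Z[17]=0
i=18: outside box; Z[18]=0

[19, 0, 0, 0, 0, 0, 0, 3, 0, 0, 1, 3, 0, 0, 1, 3, 0, 0, 0]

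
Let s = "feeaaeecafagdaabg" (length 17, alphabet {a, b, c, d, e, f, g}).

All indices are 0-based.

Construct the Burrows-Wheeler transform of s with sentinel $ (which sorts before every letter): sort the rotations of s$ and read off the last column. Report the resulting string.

rank  rotation            last
    0  $feeaaeecafagdaabg  g
    1  aabg$feeaaeecafagd  d
    2  aaeecafagdaabg$fee  e
    3  abg$feeaaeecafagda  a
    4  aeecafagdaabg$feea  a
    5  afagdaabg$feeaaeec  c
    6  agdaabg$feeaaeecaf  f
    7  bg$feeaaeecafagdaa  a
    8  cafagdaabg$feeaaee  e
    9  daabg$feeaaeecafag  g
   10  eaaeecafagdaabg$fe  e
   11  ecafagdaabg$feeaae  e
   12  eeaaeecafagdaabg$f  f
   13  eecafagdaabg$feeaa  a
   14  fagdaabg$feeaaeeca  a
   15  feeaaeecafagdaabg$  $
   16  g$feeaaeecafagdaab  b
   17  gdaabg$feeaaeecafa  a

gdeaacfaegeefaa$ba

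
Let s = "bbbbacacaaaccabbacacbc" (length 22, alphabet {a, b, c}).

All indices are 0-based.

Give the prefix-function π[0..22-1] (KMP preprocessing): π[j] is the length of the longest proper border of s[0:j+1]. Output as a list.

π[0] = 0
j=1 s[j]='b': π[1]=1 (border 'b')
j=2 s[j]='b': π[2]=2 (border 'bb')
j=3 s[j]='b': π[3]=3 (border 'bbb')
j=4 s[j]='a': k: 3→2→1→0; π[4]=0 (border '')
j=5 s[j]='c': π[5]=0 (border '')
j=6 s[j]='a': π[6]=0 (border '')
j=7 s[j]='c': π[7]=0 (border '')
j=8 s[j]='a': π[8]=0 (border '')
j=9 s[j]='a': π[9]=0 (border '')
j=10 s[j]='a': π[10]=0 (border '')
j=11 s[j]='c': π[11]=0 (border '')
j=12 s[j]='c': π[12]=0 (border '')
j=13 s[j]='a': π[13]=0 (border '')
j=14 s[j]='b': π[14]=1 (border 'b')
j=15 s[j]='b': π[15]=2 (border 'bb')
j=16 s[j]='a': k: 2→1→0; π[16]=0 (border '')
j=17 s[j]='c': π[17]=0 (border '')
j=18 s[j]='a': π[18]=0 (border '')
j=19 s[j]='c': π[19]=0 (border '')
j=20 s[j]='b': π[20]=1 (border 'b')
j=21 s[j]='c': k: 1→0; π[21]=0 (border '')

[0, 1, 2, 3, 0, 0, 0, 0, 0, 0, 0, 0, 0, 0, 1, 2, 0, 0, 0, 0, 1, 0]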